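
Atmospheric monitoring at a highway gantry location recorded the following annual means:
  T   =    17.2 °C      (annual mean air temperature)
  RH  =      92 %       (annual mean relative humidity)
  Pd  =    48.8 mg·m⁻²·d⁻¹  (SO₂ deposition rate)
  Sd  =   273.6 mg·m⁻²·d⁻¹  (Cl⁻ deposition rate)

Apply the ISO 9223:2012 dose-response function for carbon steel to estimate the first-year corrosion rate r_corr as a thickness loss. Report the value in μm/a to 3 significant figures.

r_corr = 194 μm/a

carbon steel: temperature factor f = -0.054·(7.2) = -0.3888
  sulphur-dioxide contribution → 57.04 μm/a
  chloride contribution → 137.1 μm/a
  ⇒ r_corr(carbon steel) = 194.1 μm/a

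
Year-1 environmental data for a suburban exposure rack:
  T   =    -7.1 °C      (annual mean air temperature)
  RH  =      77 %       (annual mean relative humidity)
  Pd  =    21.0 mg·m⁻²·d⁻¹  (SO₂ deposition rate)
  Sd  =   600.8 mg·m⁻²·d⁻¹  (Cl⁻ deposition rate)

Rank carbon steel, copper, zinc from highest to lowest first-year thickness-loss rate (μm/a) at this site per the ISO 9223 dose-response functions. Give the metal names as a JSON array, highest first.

carbon steel: T≤10 °C ⇒ hinge +0.150·(-7.1−10) = -2.5650
  SO₂ term: 1.77·21.0^0.52·exp(0.02·77-2.5650) = 3.093
  Cl⁻ term: 0.102·600.8^0.62·exp(0.033·77+0.04·-7.1) = 51.48
  r_corr = 3.093 + 51.48 = 54.57 μm/a
copper: temperature factor f = +0.126·(-17.1) = -2.1546
  Pd branch = 0.0053·Pd^0.26·e^(0.059·RH+f) = 0.1274 μm/a
  Sd branch = 0.01025·Sd^0.27·e^(0.036·RH+0.049·T) = 0.6513 μm/a
  sum: 0.1274 + 0.6513 → r_corr = 0.7787 μm/a
zinc: T≤10 °C ⇒ hinge +0.038·(-7.1−10) = -0.6498
  SO₂ term: 0.0129·21.0^0.44·exp(0.046·77-0.6498) = 0.888
  Sd branch = 0.0175·Sd^0.57·e^(0.008·RH+0.085·T) = 0.6797 μm/a
  r_corr = 0.888 + 0.6797 = 1.568 μm/a
Ordering by μm/a: carbon steel (54.6) > zinc (1.57) > copper (0.779)

["carbon steel", "zinc", "copper"]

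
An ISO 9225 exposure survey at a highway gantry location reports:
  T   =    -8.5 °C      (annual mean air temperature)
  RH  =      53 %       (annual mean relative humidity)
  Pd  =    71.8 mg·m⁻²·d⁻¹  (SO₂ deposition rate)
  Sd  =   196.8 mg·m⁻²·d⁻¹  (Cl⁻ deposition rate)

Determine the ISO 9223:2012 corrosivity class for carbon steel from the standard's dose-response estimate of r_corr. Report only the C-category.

carbon steel: f(T) = +0.150·(T−10) [T≤10 °C] = -2.7750
  SO₂ term: 1.77·71.8^0.52·exp(0.02·53-2.7750) = 2.94
  Cl⁻ term: 0.102·196.8^0.62·exp(0.033·53+0.04·-8.5) = 11.04
  r_corr = 2.94 + 11.04 = 13.98 μm/a
ISO 9223 Table 2 (carbon steel): 1.3 < 14 ≤ 25 μm/a ⇒ C2

C2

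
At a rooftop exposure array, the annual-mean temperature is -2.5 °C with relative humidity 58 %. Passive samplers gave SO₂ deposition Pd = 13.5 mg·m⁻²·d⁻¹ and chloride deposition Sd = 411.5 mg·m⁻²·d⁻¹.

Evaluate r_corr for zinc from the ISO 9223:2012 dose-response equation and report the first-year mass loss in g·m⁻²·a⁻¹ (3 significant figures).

zinc: f(T) = +0.038·(T−10) [T≤10 °C] = -0.4750
  Pd branch = 0.0129·Pd^0.44·e^(0.046·RH+f) = 0.3634 μm/a
  Cl⁻ term: 0.0175·411.5^0.57·exp(0.008·58+0.085·-2.5) = 0.6958
  r_corr = 0.3634 + 0.6958 = 1.059 μm/a
Convert to mass loss: 1.059 μm/a × 7.14 g/cm³ = 7.562 g·m⁻²·a⁻¹

r_corr = 7.56 g·m⁻²·a⁻¹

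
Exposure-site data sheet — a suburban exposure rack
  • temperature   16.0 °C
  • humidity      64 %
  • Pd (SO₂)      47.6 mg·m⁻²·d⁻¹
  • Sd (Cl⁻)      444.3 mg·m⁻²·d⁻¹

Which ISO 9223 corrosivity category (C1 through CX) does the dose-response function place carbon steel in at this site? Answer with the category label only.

carbon steel: T>10 °C ⇒ hinge -0.054·(16.0−10) = -0.3240
  SO₂ term: 1.77·47.6^0.52·exp(0.02·64-0.3240) = 34.32
  Cl⁻ term: 0.102·444.3^0.62·exp(0.033·64+0.04·16.0) = 70.04
  sum: 34.32 + 70.04 → r_corr = 104.4 μm/a
ISO 9223 Table 2 (carbon steel): 80 < 104 ≤ 200 μm/a ⇒ C5

C5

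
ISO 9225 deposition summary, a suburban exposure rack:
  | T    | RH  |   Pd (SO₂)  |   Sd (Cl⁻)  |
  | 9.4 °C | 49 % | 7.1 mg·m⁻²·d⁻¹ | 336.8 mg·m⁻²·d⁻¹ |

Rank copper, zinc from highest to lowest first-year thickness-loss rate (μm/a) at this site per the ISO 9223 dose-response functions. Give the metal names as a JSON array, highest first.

copper: temperature factor f = +0.126·(-0.6) = -0.0756
  sulphur-dioxide contribution → 0.1473 μm/a
  chloride contribution → 0.4563 μm/a
  total first-year rate 0.6036 μm/a
zinc: T≤10 °C ⇒ hinge +0.038·(9.4−10) = -0.0228
  sulphur-dioxide contribution → 0.2845 μm/a
  chloride contribution → 1.588 μm/a
  ⇒ r_corr(zinc) = 1.873 μm/a
Ordering by μm/a: zinc (1.87) > copper (0.604)

["zinc", "copper"]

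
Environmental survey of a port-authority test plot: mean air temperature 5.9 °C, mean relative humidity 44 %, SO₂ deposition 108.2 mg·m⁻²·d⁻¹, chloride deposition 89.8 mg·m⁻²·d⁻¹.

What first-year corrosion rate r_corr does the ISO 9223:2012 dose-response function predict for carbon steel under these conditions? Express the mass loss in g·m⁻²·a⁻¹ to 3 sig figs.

r_corr = 277 g·m⁻²·a⁻¹

carbon steel: f(T) = +0.150·(T−10) [T≤10 °C] = -0.6150
  Pd branch = 1.77·Pd^0.52·e^(0.02·RH+f) = 26.35 μm/a
  Sd branch = 0.102·Sd^0.62·e^(0.033·RH+0.04·T) = 8.969 μm/a
  r_corr = 26.35 + 8.969 = 35.32 μm/a
Convert to mass loss: 35.32 μm/a × 7.85 g/cm³ = 277.3 g·m⁻²·a⁻¹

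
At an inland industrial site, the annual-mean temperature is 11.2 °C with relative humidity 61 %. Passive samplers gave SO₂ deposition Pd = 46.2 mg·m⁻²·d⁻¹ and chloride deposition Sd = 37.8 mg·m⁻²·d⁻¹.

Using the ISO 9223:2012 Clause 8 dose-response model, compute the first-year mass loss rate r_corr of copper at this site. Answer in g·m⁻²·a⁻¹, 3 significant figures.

copper: T>10 °C ⇒ hinge -0.080·(11.2−10) = -0.0960
  Pd branch = 0.0053·Pd^0.26·e^(0.059·RH+f) = 0.4769 μm/a
  Cl⁻ term: 0.01025·37.8^0.27·exp(0.036·61+0.049·11.2) = 0.4253
  sum: 0.4769 + 0.4253 → r_corr = 0.9022 μm/a
Convert to mass loss: 0.9022 μm/a × 8.96 g/cm³ = 8.084 g·m⁻²·a⁻¹

r_corr = 8.08 g·m⁻²·a⁻¹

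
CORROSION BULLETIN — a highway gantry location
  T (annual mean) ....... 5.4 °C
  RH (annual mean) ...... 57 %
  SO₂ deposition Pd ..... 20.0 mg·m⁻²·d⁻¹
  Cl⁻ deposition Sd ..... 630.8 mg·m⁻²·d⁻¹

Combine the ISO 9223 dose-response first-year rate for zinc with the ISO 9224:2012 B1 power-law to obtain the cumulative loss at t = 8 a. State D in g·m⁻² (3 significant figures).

D(8) = 88.3 g·m⁻²

zinc: f(T) = +0.038·(T−10) [T≤10 °C] = -0.1748
  Pd branch = 0.0129·Pd^0.44·e^(0.046·RH+f) = 0.557 μm/a
  Sd branch = 0.0175·Sd^0.57·e^(0.008·RH+0.085·T) = 1.723 μm/a
  r_corr = 0.557 + 1.723 = 2.28 μm/a
Power-law: D(8) = r_corr · 8^0.813
  D(8) = 2.28 × 8^0.813 = 2.28 × 5.423 = 12.37 μm
  Mass loss = 12.37 μm × 7.14 g/cm³ = 88.29 g·m⁻²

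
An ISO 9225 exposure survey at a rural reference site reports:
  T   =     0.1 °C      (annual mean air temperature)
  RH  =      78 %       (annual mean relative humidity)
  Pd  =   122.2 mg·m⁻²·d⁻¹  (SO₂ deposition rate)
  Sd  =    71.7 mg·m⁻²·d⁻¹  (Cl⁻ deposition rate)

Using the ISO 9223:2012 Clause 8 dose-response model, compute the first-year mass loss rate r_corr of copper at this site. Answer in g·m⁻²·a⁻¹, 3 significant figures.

r_corr = 9.59 g·m⁻²·a⁻¹

copper: temperature factor f = +0.126·(-9.9) = -1.2474
  sulphur-dioxide contribution → 0.5294 μm/a
  chloride contribution → 0.5412 μm/a
  ⇒ r_corr(copper) = 1.071 μm/a
Convert to mass loss: 1.071 μm/a × 8.96 g/cm³ = 9.593 g·m⁻²·a⁻¹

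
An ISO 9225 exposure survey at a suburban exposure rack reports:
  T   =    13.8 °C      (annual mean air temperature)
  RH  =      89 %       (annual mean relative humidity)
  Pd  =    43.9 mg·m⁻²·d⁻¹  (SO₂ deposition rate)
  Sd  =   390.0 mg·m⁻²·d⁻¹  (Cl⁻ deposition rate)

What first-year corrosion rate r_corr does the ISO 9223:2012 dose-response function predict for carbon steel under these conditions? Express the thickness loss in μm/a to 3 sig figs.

r_corr = 196 μm/a

carbon steel: f(T) = -0.054·(T−10) [T>10 °C] = -0.2052
  SO₂ term: 1.77·43.9^0.52·exp(0.02·89-0.2052) = 61.09
  Sd branch = 0.102·Sd^0.62·e^(0.033·RH+0.04·T) = 135 μm/a
  r_corr = 61.09 + 135 = 196.1 μm/a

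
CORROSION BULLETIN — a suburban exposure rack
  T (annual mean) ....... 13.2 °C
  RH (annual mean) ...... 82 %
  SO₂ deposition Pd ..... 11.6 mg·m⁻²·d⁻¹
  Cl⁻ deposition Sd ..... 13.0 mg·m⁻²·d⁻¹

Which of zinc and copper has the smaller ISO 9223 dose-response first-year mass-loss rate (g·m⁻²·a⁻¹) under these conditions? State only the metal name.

zinc

zinc: temperature factor f = -0.071·(3.2) = -0.2272
  SO₂ term: 0.0129·11.6^0.44·exp(0.046·82-0.2272) = 1.314
  Sd branch = 0.0175·Sd^0.57·e^(0.008·RH+0.085·T) = 0.4468 μm/a
  sum: 1.314 + 0.4468 → r_corr = 1.76 μm/a
  mass loss = 1.76 μm/a × 7.14 g/cm³ = 12.57 g·m⁻²·a⁻¹
copper: T>10 °C ⇒ hinge -0.080·(13.2−10) = -0.2560
  SO₂ term: 0.0053·11.6^0.26·exp(0.059·82-0.2560) = 0.9794
  Sd branch = 0.01025·Sd^0.27·e^(0.036·RH+0.049·T) = 0.7489 μm/a
  sum: 0.9794 + 0.7489 → r_corr = 1.728 μm/a
  mass loss = 1.728 μm/a × 8.96 g/cm³ = 15.49 g·m⁻²·a⁻¹
Ordering by g·m⁻²·a⁻¹: copper (15.5) > zinc (12.6)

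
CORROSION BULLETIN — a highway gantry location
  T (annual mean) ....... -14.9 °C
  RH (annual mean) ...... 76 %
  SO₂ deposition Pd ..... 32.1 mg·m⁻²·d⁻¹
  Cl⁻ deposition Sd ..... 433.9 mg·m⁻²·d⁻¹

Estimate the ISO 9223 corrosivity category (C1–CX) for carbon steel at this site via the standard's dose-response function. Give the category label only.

carbon steel: temperature factor f = +0.150·(-24.9) = -3.7350
  Pd branch = 1.77·Pd^0.52·e^(0.02·RH+f) = 1.173 μm/a
  Sd branch = 0.102·Sd^0.62·e^(0.033·RH+0.04·T) = 29.8 μm/a
  sum: 1.173 + 29.8 → r_corr = 30.97 μm/a
31 μm/a falls in (25, 50] for carbon steel → category C3

C3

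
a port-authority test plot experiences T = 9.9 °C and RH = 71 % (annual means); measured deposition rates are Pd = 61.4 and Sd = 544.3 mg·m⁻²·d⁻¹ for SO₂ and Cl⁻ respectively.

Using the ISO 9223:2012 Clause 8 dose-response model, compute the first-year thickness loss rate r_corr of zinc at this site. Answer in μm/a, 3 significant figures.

r_corr = 4.66 μm/a

zinc: T≤10 °C ⇒ hinge +0.038·(9.9−10) = -0.0038
  sulphur-dioxide contribution → 2.061 μm/a
  chloride contribution → 2.598 μm/a
  total first-year rate 4.659 μm/a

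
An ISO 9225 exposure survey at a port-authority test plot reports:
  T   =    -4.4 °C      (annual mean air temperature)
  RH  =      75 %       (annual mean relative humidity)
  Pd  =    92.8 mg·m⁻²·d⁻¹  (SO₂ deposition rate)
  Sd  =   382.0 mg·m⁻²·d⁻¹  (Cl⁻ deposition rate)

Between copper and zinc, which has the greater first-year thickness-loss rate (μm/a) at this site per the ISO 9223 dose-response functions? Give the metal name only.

zinc

copper: T≤10 °C ⇒ hinge +0.126·(-4.4−10) = -1.8144
  SO₂ term: 0.0053·92.8^0.26·exp(0.059·75-1.8144) = 0.2342
  Cl⁻ term: 0.01025·382.0^0.27·exp(0.036·75+0.049·-4.4) = 0.6121
  sum: 0.2342 + 0.6121 → r_corr = 0.8463 μm/a
zinc: T≤10 °C ⇒ hinge +0.038·(-4.4−10) = -0.5472
  Pd branch = 0.0129·Pd^0.44·e^(0.046·RH+f) = 1.726 μm/a
  Cl⁻ term: 0.0175·382.0^0.57·exp(0.008·75+0.085·-4.4) = 0.6501
  sum: 1.726 + 0.6501 → r_corr = 2.376 μm/a
Ordering by μm/a: zinc (2.38) > copper (0.846)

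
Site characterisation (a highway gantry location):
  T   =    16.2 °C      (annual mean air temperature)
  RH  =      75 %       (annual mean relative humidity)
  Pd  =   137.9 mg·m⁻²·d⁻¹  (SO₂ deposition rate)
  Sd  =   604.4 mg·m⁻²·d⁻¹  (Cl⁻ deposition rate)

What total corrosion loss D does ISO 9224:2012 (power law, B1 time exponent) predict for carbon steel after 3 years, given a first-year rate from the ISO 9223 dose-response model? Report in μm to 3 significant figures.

D(3) = 349 μm

carbon steel: T>10 °C ⇒ hinge -0.054·(16.2−10) = -0.3348
  sulphur-dioxide contribution → 73.55 μm/a
  chloride contribution → 122.8 μm/a
  ⇒ r_corr(carbon steel) = 196.4 μm/a
Long-term exponent b (ISO 9224 Table 2, B1) = 0.523
  D(3) = 196.4 × 3^0.523 = 196.4 × 1.776 = 348.9 μm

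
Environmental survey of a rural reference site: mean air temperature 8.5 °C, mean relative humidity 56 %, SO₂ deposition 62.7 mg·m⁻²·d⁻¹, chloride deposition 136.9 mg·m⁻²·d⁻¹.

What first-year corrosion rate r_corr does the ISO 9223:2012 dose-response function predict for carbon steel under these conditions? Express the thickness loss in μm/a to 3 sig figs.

carbon steel: f(T) = +0.150·(T−10) [T≤10 °C] = -0.2250
  SO₂ term: 1.77·62.7^0.52·exp(0.02·56-0.2250) = 37.26
  Cl⁻ term: 0.102·136.9^0.62·exp(0.033·56+0.04·8.5) = 19.2
  r_corr = 37.26 + 19.2 = 56.46 μm/a

r_corr = 56.5 μm/a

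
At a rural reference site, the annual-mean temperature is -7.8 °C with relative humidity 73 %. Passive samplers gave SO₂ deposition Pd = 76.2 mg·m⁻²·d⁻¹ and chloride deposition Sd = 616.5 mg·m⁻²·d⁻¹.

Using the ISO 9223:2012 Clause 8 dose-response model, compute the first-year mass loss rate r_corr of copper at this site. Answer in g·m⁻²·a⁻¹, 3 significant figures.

r_corr = 6.07 g·m⁻²·a⁻¹

copper: f(T) = +0.126·(T−10) [T≤10 °C] = -2.2428
  SO₂ term: 0.0053·76.2^0.26·exp(0.059·73-2.2428) = 0.1288
  Cl⁻ term: 0.01025·616.5^0.27·exp(0.036·73+0.049·-7.8) = 0.5487
  sum: 0.1288 + 0.5487 → r_corr = 0.6776 μm/a
Convert to mass loss: 0.6776 μm/a × 8.96 g/cm³ = 6.071 g·m⁻²·a⁻¹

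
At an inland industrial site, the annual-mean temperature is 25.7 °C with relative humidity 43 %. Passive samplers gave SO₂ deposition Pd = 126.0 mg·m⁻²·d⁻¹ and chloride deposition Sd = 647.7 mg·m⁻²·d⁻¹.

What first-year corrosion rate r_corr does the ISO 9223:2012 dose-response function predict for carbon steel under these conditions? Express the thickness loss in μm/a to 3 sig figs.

r_corr = 87.4 μm/a

carbon steel: temperature factor f = -0.054·(15.7) = -0.8478
  Pd branch = 1.77·Pd^0.52·e^(0.02·RH+f) = 22.15 μm/a
  Cl⁻ term: 0.102·647.7^0.62·exp(0.033·43+0.04·25.7) = 65.22
  sum: 22.15 + 65.22 → r_corr = 87.37 μm/a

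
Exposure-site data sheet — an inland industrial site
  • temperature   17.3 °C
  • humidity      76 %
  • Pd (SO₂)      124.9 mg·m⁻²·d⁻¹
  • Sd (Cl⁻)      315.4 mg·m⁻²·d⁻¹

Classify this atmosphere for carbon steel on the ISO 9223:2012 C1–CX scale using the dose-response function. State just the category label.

C5

carbon steel: T>10 °C ⇒ hinge -0.054·(17.3−10) = -0.3942
  sulphur-dioxide contribution → 67.16 μm/a
  chloride contribution → 88.64 μm/a
  total first-year rate 155.8 μm/a
156 μm/a falls in (80, 200] for carbon steel → category C5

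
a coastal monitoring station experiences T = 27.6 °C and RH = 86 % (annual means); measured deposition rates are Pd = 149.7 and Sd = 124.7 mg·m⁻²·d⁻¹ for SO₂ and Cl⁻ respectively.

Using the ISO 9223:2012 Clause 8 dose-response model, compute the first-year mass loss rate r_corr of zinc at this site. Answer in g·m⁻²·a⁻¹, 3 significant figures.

zinc: f(T) = -0.071·(T−10) [T>10 °C] = -1.2496
  Pd branch = 0.0129·Pd^0.44·e^(0.046·RH+f) = 1.75 μm/a
  Cl⁻ term: 0.0175·124.7^0.57·exp(0.008·86+0.085·27.6) = 5.693
  sum: 1.75 + 5.693 → r_corr = 7.443 μm/a
Convert to mass loss: 7.443 μm/a × 7.14 g/cm³ = 53.14 g·m⁻²·a⁻¹

r_corr = 53.1 g·m⁻²·a⁻¹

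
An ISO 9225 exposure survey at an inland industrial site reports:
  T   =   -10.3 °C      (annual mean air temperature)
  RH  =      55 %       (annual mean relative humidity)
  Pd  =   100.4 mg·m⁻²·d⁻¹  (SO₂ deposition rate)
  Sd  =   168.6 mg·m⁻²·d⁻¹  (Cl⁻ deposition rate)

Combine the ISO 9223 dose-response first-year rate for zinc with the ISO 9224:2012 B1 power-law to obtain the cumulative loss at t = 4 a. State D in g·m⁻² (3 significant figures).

D(4) = 17.2 g·m⁻²

zinc: f(T) = +0.038·(T−10) [T≤10 °C] = -0.7714
  SO₂ term: 0.0129·100.4^0.44·exp(0.046·55-0.7714) = 0.569
  Sd branch = 0.0175·Sd^0.57·e^(0.008·RH+0.085·T) = 0.2105 μm/a
  r_corr = 0.569 + 0.2105 = 0.7795 μm/a
ISO 9224: D(t) = r_corr · t^b with b = 0.813 (zinc, B1)
  D(4) = 0.7795 × 4^0.813 = 0.7795 × 3.087 = 2.406 μm
  Mass loss = 2.406 μm × 7.14 g/cm³ = 17.18 g·m⁻²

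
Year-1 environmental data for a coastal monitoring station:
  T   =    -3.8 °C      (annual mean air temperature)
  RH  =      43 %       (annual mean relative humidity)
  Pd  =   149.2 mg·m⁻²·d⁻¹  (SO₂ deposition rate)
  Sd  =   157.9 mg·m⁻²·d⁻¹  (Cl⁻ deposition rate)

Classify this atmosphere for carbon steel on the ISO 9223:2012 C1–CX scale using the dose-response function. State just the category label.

carbon steel: T≤10 °C ⇒ hinge +0.150·(-3.8−10) = -2.0700
  sulphur-dioxide contribution → 7.126 μm/a
  chloride contribution → 8.353 μm/a
  ⇒ r_corr(carbon steel) = 15.48 μm/a
15.5 μm/a falls in (1.3, 25] for carbon steel → category C2

C2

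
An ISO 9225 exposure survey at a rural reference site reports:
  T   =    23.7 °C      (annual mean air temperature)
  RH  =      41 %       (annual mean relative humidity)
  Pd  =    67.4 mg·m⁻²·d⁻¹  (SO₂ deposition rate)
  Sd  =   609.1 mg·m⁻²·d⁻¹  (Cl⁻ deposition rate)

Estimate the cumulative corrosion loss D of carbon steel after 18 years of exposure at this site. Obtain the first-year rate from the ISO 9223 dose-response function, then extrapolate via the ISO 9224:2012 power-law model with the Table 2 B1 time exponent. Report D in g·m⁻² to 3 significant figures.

D(18) = 2.54e+03 g·m⁻²

carbon steel: temperature factor f = -0.054·(13.7) = -0.7398
  sulphur-dioxide contribution → 17.13 μm/a
  chloride contribution → 54.25 μm/a
  ⇒ r_corr(carbon steel) = 71.38 μm/a
ISO 9224: D(t) = r_corr · t^b with b = 0.523 (carbon steel, B1)
  D(18) = 71.38 × 18^0.523 = 71.38 × 4.534 = 323.7 μm
  Mass loss = 323.7 μm × 7.85 g/cm³ = 2541 g·m⁻²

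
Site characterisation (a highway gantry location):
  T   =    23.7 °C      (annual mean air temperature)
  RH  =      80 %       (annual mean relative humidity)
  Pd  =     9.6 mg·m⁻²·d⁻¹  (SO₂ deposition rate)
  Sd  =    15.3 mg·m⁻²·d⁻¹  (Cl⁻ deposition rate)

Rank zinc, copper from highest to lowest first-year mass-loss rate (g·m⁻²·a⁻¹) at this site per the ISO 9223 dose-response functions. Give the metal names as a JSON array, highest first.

zinc: T>10 °C ⇒ hinge -0.071·(23.7−10) = -0.9727
  SO₂ term: 0.0129·9.6^0.44·exp(0.046·80-0.9727) = 0.5231
  Cl⁻ term: 0.0175·15.3^0.57·exp(0.008·80+0.085·23.7) = 1.178
  r_corr = 0.5231 + 1.178 = 1.701 μm/a
  mass loss = 1.701 μm/a × 7.14 g/cm³ = 12.15 g·m⁻²·a⁻¹
copper: f(T) = -0.080·(T−10) [T>10 °C] = -1.0960
  SO₂ term: 0.0053·9.6^0.26·exp(0.059·80-1.0960) = 0.3577
  Cl⁻ term: 0.01025·15.3^0.27·exp(0.036·80+0.049·23.7) = 1.218
  sum: 0.3577 + 1.218 → r_corr = 1.576 μm/a
  mass loss = 1.576 μm/a × 8.96 g/cm³ = 14.12 g·m⁻²·a⁻¹
Ordering by g·m⁻²·a⁻¹: copper (14.1) > zinc (12.1)

["copper", "zinc"]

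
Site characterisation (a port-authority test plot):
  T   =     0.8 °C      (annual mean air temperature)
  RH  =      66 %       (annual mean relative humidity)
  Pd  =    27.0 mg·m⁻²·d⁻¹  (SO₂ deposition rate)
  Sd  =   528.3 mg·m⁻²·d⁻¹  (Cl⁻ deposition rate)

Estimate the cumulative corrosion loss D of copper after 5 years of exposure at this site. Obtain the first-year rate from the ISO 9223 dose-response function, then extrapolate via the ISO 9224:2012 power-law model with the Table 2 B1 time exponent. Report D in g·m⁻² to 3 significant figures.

copper: T≤10 °C ⇒ hinge +0.126·(0.8−10) = -1.1592
  SO₂ term: 0.0053·27.0^0.26·exp(0.059·66-1.1592) = 0.1924
  Cl⁻ term: 0.01025·528.3^0.27·exp(0.036·66+0.049·0.8) = 0.6235
  r_corr = 0.1924 + 0.6235 = 0.8158 μm/a
ISO 9224: D(t) = r_corr · t^b with b = 0.667 (copper, B1)
  D(5) = 0.8158 × 5^0.667 = 0.8158 × 2.926 = 2.387 μm
  Mass loss = 2.387 μm × 8.96 g/cm³ = 21.39 g·m⁻²

D(5) = 21.4 g·m⁻²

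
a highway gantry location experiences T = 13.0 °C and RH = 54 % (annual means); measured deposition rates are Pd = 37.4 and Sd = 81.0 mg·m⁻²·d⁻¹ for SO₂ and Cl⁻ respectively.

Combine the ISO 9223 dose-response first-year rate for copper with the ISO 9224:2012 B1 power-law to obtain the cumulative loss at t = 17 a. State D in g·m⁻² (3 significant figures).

copper: temperature factor f = -0.080·(3.0) = -0.2400
  SO₂ term: 0.0053·37.4^0.26·exp(0.059·54-0.2400) = 0.2586
  Cl⁻ term: 0.01025·81.0^0.27·exp(0.036·54+0.049·13.0) = 0.4435
  sum: 0.2586 + 0.4435 → r_corr = 0.7022 μm/a
Long-term exponent b (ISO 9224 Table 2, B1) = 0.667
  D(17) = 0.7022 × 17^0.667 = 0.7022 × 6.618 = 4.647 μm
  Mass loss = 4.647 μm × 8.96 g/cm³ = 41.63 g·m⁻²

D(17) = 41.6 g·m⁻²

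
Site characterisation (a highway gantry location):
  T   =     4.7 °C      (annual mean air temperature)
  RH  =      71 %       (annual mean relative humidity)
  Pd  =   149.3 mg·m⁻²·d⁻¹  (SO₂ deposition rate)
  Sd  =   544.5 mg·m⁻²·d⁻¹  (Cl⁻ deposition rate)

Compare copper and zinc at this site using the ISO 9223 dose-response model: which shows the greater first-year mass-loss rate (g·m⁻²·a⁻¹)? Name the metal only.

zinc

copper: T≤10 °C ⇒ hinge +0.126·(4.7−10) = -0.6678
  SO₂ term: 0.0053·149.3^0.26·exp(0.059·71-0.6678) = 0.6588
  Sd branch = 0.01025·Sd^0.27·e^(0.036·RH+0.049·T) = 0.911 μm/a
  r_corr = 0.6588 + 0.911 = 1.57 μm/a
  mass loss = 1.57 μm/a × 8.96 g/cm³ = 14.07 g·m⁻²·a⁻¹
zinc: T≤10 °C ⇒ hinge +0.038·(4.7−10) = -0.2014
  SO₂ term: 0.0129·149.3^0.44·exp(0.046·71-0.2014) = 2.501
  Cl⁻ term: 0.0175·544.5^0.57·exp(0.008·71+0.085·4.7) = 1.67
  r_corr = 2.501 + 1.67 = 4.171 μm/a
  mass loss = 4.171 μm/a × 7.14 g/cm³ = 29.78 g·m⁻²·a⁻¹
Ordering by g·m⁻²·a⁻¹: zinc (29.8) > copper (14.1)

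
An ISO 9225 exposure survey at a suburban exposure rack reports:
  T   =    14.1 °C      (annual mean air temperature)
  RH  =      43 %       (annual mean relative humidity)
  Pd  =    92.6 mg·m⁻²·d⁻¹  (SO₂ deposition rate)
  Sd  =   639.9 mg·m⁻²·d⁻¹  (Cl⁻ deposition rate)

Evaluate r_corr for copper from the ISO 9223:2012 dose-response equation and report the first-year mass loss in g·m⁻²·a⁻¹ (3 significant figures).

copper: f(T) = -0.080·(T−10) [T>10 °C] = -0.3280
  Pd branch = 0.0053·Pd^0.26·e^(0.059·RH+f) = 0.1567 μm/a
  Cl⁻ term: 0.01025·639.9^0.27·exp(0.036·43+0.049·14.1) = 0.5504
  r_corr = 0.1567 + 0.5504 = 0.7071 μm/a
Convert to mass loss: 0.7071 μm/a × 8.96 g/cm³ = 6.336 g·m⁻²·a⁻¹

r_corr = 6.34 g·m⁻²·a⁻¹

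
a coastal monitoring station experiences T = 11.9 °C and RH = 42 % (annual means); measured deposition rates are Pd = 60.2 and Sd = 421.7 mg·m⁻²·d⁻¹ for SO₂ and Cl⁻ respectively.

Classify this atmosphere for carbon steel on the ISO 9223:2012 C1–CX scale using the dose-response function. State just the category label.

carbon steel: temperature factor f = -0.054·(1.9) = -0.1026
  sulphur-dioxide contribution → 31.16 μm/a
  chloride contribution → 27.85 μm/a
  total first-year rate 59.01 μm/a
59 μm/a falls in (50, 80] for carbon steel → category C4

C4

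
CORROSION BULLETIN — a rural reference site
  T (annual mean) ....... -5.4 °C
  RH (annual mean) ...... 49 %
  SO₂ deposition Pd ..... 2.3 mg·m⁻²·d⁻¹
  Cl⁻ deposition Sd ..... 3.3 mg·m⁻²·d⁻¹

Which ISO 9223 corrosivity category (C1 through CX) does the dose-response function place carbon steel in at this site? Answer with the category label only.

carbon steel: f(T) = +0.150·(T−10) [T≤10 °C] = -2.3100
  SO₂ term: 1.77·2.3^0.52·exp(0.02·49-2.3100) = 0.7219
  Sd branch = 0.102·Sd^0.62·e^(0.033·RH+0.04·T) = 0.868 μm/a
  sum: 0.7219 + 0.868 → r_corr = 1.59 μm/a
Category bounds: 1.3…25 μm/a bracket r_corr ⇒ C2

C2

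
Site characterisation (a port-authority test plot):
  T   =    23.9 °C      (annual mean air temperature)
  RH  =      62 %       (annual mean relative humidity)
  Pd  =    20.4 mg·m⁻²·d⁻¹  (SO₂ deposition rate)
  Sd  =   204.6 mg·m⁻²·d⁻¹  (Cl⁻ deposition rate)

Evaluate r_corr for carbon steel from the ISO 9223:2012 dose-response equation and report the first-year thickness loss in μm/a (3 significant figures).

r_corr = 69.5 μm/a

carbon steel: T>10 °C ⇒ hinge -0.054·(23.9−10) = -0.7506
  Pd branch = 1.77·Pd^0.52·e^(0.02·RH+f) = 13.85 μm/a
  Cl⁻ term: 0.102·204.6^0.62·exp(0.033·62+0.04·23.9) = 55.6
  sum: 13.85 + 55.6 → r_corr = 69.46 μm/a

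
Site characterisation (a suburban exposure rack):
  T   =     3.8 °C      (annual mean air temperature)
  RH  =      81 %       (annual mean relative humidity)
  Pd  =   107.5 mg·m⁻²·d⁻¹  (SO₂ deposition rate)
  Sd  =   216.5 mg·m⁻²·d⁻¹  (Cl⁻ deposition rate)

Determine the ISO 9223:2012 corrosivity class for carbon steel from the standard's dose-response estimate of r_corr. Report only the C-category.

carbon steel: f(T) = +0.150·(T−10) [T≤10 °C] = -0.9300
  Pd branch = 1.77·Pd^0.52·e^(0.02·RH+f) = 40.18 μm/a
  Sd branch = 0.102·Sd^0.62·e^(0.033·RH+0.04·T) = 48.25 μm/a
  r_corr = 40.18 + 48.25 = 88.42 μm/a
88.4 μm/a falls in (80, 200] for carbon steel → category C5

C5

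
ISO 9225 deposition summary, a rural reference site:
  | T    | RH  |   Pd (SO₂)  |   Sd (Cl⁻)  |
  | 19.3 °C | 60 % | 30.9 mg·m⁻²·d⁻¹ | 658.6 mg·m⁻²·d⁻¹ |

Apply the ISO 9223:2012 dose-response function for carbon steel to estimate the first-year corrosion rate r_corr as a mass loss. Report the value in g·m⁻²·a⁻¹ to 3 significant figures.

carbon steel: f(T) = -0.054·(T−10) [T>10 °C] = -0.5022
  Pd branch = 1.77·Pd^0.52·e^(0.02·RH+f) = 21.17 μm/a
  Sd branch = 0.102·Sd^0.62·e^(0.033·RH+0.04·T) = 89.4 μm/a
  r_corr = 21.17 + 89.4 = 110.6 μm/a
Convert to mass loss: 110.6 μm/a × 7.85 g/cm³ = 868 g·m⁻²·a⁻¹

r_corr = 868 g·m⁻²·a⁻¹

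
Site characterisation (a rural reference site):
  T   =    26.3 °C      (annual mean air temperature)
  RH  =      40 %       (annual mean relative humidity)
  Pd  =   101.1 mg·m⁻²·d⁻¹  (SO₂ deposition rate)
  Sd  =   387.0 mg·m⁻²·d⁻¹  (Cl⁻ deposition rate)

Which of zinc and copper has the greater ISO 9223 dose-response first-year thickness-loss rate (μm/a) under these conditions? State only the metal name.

zinc: temperature factor f = -0.071·(16.3) = -1.1573
  SO₂ term: 0.0129·101.1^0.44·exp(0.046·40-1.1573) = 0.1946
  Cl⁻ term: 0.0175·387.0^0.57·exp(0.008·40+0.085·26.3) = 6.728
  sum: 0.1946 + 6.728 → r_corr = 6.922 μm/a
copper: f(T) = -0.080·(T−10) [T>10 °C] = -1.3040
  SO₂ term: 0.0053·101.1^0.26·exp(0.059·40-1.3040) = 0.0506
  Sd branch = 0.01025·Sd^0.27·e^(0.036·RH+0.049·T) = 0.7843 μm/a
  r_corr = 0.0506 + 0.7843 = 0.8349 μm/a
Ordering by μm/a: zinc (6.92) > copper (0.835)

zinc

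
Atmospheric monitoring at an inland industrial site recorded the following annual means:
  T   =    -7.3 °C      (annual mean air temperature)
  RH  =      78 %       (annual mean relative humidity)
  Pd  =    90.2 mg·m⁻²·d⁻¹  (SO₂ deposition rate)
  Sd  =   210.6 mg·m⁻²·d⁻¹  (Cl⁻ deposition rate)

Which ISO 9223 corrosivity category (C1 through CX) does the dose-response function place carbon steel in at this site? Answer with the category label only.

carbon steel: temperature factor f = +0.150·(-17.3) = -2.5950
  Pd branch = 1.77·Pd^0.52·e^(0.02·RH+f) = 6.534 μm/a
  Sd branch = 0.102·Sd^0.62·e^(0.033·RH+0.04·T) = 27.56 μm/a
  sum: 6.534 + 27.56 → r_corr = 34.09 μm/a
34.1 μm/a falls in (25, 50] for carbon steel → category C3

C3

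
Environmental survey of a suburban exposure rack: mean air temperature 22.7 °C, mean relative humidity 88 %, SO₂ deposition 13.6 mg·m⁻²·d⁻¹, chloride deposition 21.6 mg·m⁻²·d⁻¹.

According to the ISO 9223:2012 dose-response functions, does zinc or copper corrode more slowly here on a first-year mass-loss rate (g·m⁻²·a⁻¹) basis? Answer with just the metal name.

zinc

zinc: f(T) = -0.071·(T−10) [T>10 °C] = -0.9017
  Pd branch = 0.0129·Pd^0.44·e^(0.046·RH+f) = 0.9457 μm/a
  Cl⁻ term: 0.0175·21.6^0.57·exp(0.008·88+0.085·22.7) = 1.404
  sum: 0.9457 + 1.404 → r_corr = 2.35 μm/a
  mass loss = 2.35 μm/a × 7.14 g/cm³ = 16.78 g·m⁻²·a⁻¹
copper: f(T) = -0.080·(T−10) [T>10 °C] = -1.0160
  SO₂ term: 0.0053·13.6^0.26·exp(0.059·88-1.0160) = 0.6802
  Sd branch = 0.01025·Sd^0.27·e^(0.036·RH+0.049·T) = 1.698 μm/a
  r_corr = 0.6802 + 1.698 = 2.378 μm/a
  mass loss = 2.378 μm/a × 8.96 g/cm³ = 21.31 g·m⁻²·a⁻¹
Ordering by g·m⁻²·a⁻¹: copper (21.3) > zinc (16.8)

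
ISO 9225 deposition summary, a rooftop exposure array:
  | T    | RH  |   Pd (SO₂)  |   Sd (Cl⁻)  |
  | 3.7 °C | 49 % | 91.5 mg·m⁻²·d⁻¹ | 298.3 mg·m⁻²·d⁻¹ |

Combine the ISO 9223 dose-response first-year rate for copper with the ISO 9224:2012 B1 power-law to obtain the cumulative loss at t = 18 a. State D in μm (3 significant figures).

D(18) = 3.26 μm

copper: T≤10 °C ⇒ hinge +0.126·(3.7−10) = -0.7938
  sulphur-dioxide contribution → 0.1397 μm/a
  chloride contribution → 0.334 μm/a
  ⇒ r_corr(copper) = 0.4736 μm/a
Long-term exponent b (ISO 9224 Table 2, B1) = 0.667
  D(18) = 0.4736 × 18^0.667 = 0.4736 × 6.875 = 3.256 μm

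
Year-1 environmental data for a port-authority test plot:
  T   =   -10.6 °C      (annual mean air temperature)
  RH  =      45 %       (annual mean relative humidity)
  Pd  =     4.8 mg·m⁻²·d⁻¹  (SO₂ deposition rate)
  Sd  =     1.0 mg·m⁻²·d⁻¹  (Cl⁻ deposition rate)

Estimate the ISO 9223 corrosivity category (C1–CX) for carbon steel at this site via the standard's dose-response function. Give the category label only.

carbon steel: T≤10 °C ⇒ hinge +0.150·(-10.6−10) = -3.0900
  Pd branch = 1.77·Pd^0.52·e^(0.02·RH+f) = 0.4478 μm/a
  Cl⁻ term: 0.102·1.0^0.62·exp(0.033·45+0.04·-10.6) = 0.2947
  sum: 0.4478 + 0.2947 → r_corr = 0.7425 μm/a
0.743 μm/a falls in (0, 1.3] for carbon steel → category C1

C1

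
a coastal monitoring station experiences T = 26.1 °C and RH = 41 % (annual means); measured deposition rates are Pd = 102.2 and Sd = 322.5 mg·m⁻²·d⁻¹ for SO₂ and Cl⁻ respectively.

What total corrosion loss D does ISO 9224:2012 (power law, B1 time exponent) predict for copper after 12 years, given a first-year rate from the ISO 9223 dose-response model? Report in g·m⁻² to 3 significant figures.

copper: temperature factor f = -0.080·(16.1) = -1.2880
  Pd branch = 0.0053·Pd^0.26·e^(0.059·RH+f) = 0.05469 μm/a
  Cl⁻ term: 0.01025·322.5^0.27·exp(0.036·41+0.049·26.1) = 0.7664
  sum: 0.05469 + 0.7664 → r_corr = 0.8211 μm/a
Long-term exponent b (ISO 9224 Table 2, B1) = 0.667
  D(12) = 0.8211 × 12^0.667 = 0.8211 × 5.246 = 4.307 μm
  Mass loss = 4.307 μm × 8.96 g/cm³ = 38.59 g·m⁻²

D(12) = 38.6 g·m⁻²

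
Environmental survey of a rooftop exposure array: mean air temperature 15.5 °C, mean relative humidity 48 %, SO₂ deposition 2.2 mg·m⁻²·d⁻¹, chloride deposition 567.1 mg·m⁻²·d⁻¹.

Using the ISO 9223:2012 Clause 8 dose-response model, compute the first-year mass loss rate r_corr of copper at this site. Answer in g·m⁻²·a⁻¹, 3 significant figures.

r_corr = 6.76 g·m⁻²·a⁻¹

copper: T>10 °C ⇒ hinge -0.080·(15.5−10) = -0.4400
  Pd branch = 0.0053·Pd^0.26·e^(0.059·RH+f) = 0.07114 μm/a
  Sd branch = 0.01025·Sd^0.27·e^(0.036·RH+0.049·T) = 0.6832 μm/a
  sum: 0.07114 + 0.6832 → r_corr = 0.7543 μm/a
Convert to mass loss: 0.7543 μm/a × 8.96 g/cm³ = 6.759 g·m⁻²·a⁻¹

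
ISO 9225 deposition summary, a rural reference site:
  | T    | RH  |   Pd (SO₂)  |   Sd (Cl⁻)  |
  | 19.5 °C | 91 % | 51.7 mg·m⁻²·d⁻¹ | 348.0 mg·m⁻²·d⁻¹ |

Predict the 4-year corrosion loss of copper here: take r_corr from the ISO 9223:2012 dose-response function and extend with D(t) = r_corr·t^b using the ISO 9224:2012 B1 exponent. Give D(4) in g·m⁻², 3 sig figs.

D(4) = 111 g·m⁻²

copper: f(T) = -0.080·(T−10) [T>10 °C] = -0.7600
  SO₂ term: 0.0053·51.7^0.26·exp(0.059·91-0.7600) = 1.484
  Sd branch = 0.01025·Sd^0.27·e^(0.036·RH+0.049·T) = 3.425 μm/a
  sum: 1.484 + 3.425 → r_corr = 4.909 μm/a
ISO 9224: D(t) = r_corr · t^b with b = 0.667 (copper, B1)
  D(4) = 4.909 × 4^0.667 = 4.909 × 2.521 = 12.38 μm
  Mass loss = 12.38 μm × 8.96 g/cm³ = 110.9 g·m⁻²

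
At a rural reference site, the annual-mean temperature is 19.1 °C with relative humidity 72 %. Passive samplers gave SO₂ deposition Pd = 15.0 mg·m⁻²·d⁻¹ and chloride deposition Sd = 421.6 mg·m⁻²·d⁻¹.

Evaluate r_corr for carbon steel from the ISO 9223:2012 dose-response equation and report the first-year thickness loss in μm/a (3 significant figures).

carbon steel: temperature factor f = -0.054·(9.1) = -0.4914
  SO₂ term: 1.77·15.0^0.52·exp(0.02·72-0.4914) = 18.69
  Cl⁻ term: 0.102·421.6^0.62·exp(0.033·72+0.04·19.1) = 99.94
  sum: 18.69 + 99.94 → r_corr = 118.6 μm/a

r_corr = 119 μm/a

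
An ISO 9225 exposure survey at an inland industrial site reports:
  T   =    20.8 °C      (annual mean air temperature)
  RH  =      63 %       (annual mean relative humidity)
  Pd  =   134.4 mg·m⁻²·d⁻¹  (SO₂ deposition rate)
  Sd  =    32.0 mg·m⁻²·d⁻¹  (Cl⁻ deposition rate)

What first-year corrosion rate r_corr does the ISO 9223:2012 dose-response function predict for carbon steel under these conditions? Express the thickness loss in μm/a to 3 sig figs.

r_corr = 60.6 μm/a

carbon steel: T>10 °C ⇒ hinge -0.054·(20.8−10) = -0.5832
  sulphur-dioxide contribution → 44.53 μm/a
  chloride contribution → 16.07 μm/a
  total first-year rate 60.6 μm/a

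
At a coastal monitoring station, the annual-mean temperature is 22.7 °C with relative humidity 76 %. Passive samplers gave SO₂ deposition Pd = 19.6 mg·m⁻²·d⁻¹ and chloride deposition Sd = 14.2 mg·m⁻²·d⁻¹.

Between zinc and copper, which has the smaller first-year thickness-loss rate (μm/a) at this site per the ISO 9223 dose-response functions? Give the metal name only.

copper

zinc: temperature factor f = -0.071·(12.7) = -0.9017
  Pd branch = 0.0129·Pd^0.44·e^(0.046·RH+f) = 0.6395 μm/a
  Sd branch = 0.0175·Sd^0.57·e^(0.008·RH+0.085·T) = 1.004 μm/a
  sum: 0.6395 + 1.004 → r_corr = 1.644 μm/a
copper: T>10 °C ⇒ hinge -0.080·(22.7−10) = -1.0160
  Pd branch = 0.0053·Pd^0.26·e^(0.059·RH+f) = 0.3685 μm/a
  Cl⁻ term: 0.01025·14.2^0.27·exp(0.036·76+0.049·22.7) = 0.9843
  sum: 0.3685 + 0.9843 → r_corr = 1.353 μm/a
Ordering by μm/a: zinc (1.64) > copper (1.35)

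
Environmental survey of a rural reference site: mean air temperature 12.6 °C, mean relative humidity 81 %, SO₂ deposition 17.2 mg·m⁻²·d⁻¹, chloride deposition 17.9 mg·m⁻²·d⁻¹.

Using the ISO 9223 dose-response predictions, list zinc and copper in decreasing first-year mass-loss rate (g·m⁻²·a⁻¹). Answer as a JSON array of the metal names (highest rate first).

zinc: T>10 °C ⇒ hinge -0.071·(12.6−10) = -0.1846
  SO₂ term: 0.0129·17.2^0.44·exp(0.046·81-0.1846) = 1.557
  Cl⁻ term: 0.0175·17.9^0.57·exp(0.008·81+0.085·12.6) = 0.5055
  sum: 1.557 + 0.5055 → r_corr = 2.062 μm/a
  mass loss = 2.062 μm/a × 7.14 g/cm³ = 14.72 g·m⁻²·a⁻¹
copper: T>10 °C ⇒ hinge -0.080·(12.6−10) = -0.2080
  Pd branch = 0.0053·Pd^0.26·e^(0.059·RH+f) = 1.073 μm/a
  Cl⁻ term: 0.01025·17.9^0.27·exp(0.036·81+0.049·12.6) = 0.7648
  r_corr = 1.073 + 0.7648 = 1.838 μm/a
  mass loss = 1.838 μm/a × 8.96 g/cm³ = 16.47 g·m⁻²·a⁻¹
Ordering by g·m⁻²·a⁻¹: copper (16.5) > zinc (14.7)

["copper", "zinc"]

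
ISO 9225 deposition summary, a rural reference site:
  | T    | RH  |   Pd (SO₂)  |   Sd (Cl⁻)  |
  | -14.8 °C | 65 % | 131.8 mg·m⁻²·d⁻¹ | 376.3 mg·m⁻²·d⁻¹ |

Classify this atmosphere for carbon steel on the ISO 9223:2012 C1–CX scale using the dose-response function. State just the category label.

carbon steel: f(T) = +0.150·(T−10) [T≤10 °C] = -3.7200
  sulphur-dioxide contribution → 1.992 μm/a
  chloride contribution → 19.05 μm/a
  total first-year rate 21.04 μm/a
Category bounds: 1.3…25 μm/a bracket r_corr ⇒ C2

C2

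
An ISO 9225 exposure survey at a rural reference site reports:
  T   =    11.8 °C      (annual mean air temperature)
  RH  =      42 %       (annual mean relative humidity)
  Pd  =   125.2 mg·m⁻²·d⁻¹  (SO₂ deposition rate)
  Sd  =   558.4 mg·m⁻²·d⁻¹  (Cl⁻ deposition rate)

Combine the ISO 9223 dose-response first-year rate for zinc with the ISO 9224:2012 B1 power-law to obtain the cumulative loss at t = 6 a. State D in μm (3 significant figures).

D(6) = 13.4 μm

zinc: temperature factor f = -0.071·(1.8) = -0.1278
  sulphur-dioxide contribution → 0.6563 μm/a
  chloride contribution → 2.457 μm/a
  total first-year rate 3.113 μm/a
Long-term exponent b (ISO 9224 Table 2, B1) = 0.813
  D(6) = 3.113 × 6^0.813 = 3.113 × 4.292 = 13.36 μm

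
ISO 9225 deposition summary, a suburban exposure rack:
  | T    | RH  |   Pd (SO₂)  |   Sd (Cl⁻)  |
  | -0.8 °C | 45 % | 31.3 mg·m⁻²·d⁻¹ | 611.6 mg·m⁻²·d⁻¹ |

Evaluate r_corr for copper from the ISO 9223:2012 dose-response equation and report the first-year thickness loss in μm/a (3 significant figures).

copper: f(T) = +0.126·(T−10) [T≤10 °C] = -1.3608
  Pd branch = 0.0053·Pd^0.26·e^(0.059·RH+f) = 0.04733 μm/a
  Sd branch = 0.01025·Sd^0.27·e^(0.036·RH+0.049·T) = 0.2816 μm/a
  sum: 0.04733 + 0.2816 → r_corr = 0.3289 μm/a

r_corr = 0.329 μm/a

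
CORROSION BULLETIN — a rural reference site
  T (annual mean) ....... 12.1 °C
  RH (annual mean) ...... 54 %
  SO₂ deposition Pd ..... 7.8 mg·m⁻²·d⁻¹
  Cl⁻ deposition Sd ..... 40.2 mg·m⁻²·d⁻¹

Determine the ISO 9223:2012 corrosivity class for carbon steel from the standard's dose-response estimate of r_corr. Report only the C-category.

carbon steel: f(T) = -0.054·(T−10) [T>10 °C] = -0.1134
  Pd branch = 1.77·Pd^0.52·e^(0.02·RH+f) = 13.54 μm/a
  Sd branch = 0.102·Sd^0.62·e^(0.033·RH+0.04·T) = 9.713 μm/a
  sum: 13.54 + 9.713 → r_corr = 23.25 μm/a
Category bounds: 1.3…25 μm/a bracket r_corr ⇒ C2

C2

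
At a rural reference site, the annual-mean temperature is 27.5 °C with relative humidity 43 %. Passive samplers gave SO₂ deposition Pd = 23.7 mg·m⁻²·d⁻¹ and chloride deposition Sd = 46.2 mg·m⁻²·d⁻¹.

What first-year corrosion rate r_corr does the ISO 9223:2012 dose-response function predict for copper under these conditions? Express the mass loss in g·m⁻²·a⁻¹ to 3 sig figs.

copper: f(T) = -0.080·(T−10) [T>10 °C] = -1.4000
  Pd branch = 0.0053·Pd^0.26·e^(0.059·RH+f) = 0.03763 μm/a
  Cl⁻ term: 0.01025·46.2^0.27·exp(0.036·43+0.049·27.5) = 0.522
  r_corr = 0.03763 + 0.522 = 0.5596 μm/a
Convert to mass loss: 0.5596 μm/a × 8.96 g/cm³ = 5.014 g·m⁻²·a⁻¹

r_corr = 5.01 g·m⁻²·a⁻¹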